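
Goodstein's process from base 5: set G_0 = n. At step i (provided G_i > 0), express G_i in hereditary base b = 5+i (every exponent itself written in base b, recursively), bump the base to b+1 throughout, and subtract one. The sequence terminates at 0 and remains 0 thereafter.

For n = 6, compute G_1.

(0) 6|_5 = 5 + 1 ↦ 6 + 1|_6 = 7 ⇒ 6
(1) 6|_6 = 6 ↦ 7|_7 = 7 ⇒ 6

6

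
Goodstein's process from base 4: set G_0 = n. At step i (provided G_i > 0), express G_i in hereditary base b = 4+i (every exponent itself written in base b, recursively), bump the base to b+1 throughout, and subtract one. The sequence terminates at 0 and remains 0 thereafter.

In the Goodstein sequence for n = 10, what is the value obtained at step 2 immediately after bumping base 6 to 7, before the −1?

(0) 10|_4 = 2·4 + 2 ↦ 2·5 + 2|_5 = 12 ⇒ 11
(1) 11|_5 = 2·5 + 1 ↦ 2·6 + 1|_6 = 13 ⇒ 12
(2) 12|_6 = 2·6 ↦ 2·7|_7 = 14 ⇒ 13

14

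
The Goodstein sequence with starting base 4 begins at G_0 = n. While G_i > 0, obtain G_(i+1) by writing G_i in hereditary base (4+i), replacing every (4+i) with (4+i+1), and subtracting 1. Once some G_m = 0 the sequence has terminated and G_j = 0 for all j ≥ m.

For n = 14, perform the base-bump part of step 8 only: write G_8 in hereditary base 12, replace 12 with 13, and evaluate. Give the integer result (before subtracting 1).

27

i=0: 14 = 3·4 + 2 (b=4); 4→5: 3·5 + 2 = 17; 17−1 = 16
i=1: 16 = 3·5 + 1 (b=5); 5→6: 3·6 + 1 = 19; 19−1 = 18
i=2: 18 = 3·6 (b=6); 6→7: 3·7 = 21; 21−1 = 20
i=3: 20 = 2·7 + 6 (b=7); 7→8: 2·8 + 6 = 22; 22−1 = 21
i=4: 21 = 2·8 + 5 (b=8); 8→9: 2·9 + 5 = 23; 23−1 = 22
i=5: 22 = 2·9 + 4 (b=9); 9→10: 2·10 + 4 = 24; 24−1 = 23
i=6: 23 = 2·10 + 3 (b=10); 10→11: 2·11 + 3 = 25; 25−1 = 24
i=7: 24 = 2·11 + 2 (b=11); 11→12: 2·12 + 2 = 26; 26−1 = 25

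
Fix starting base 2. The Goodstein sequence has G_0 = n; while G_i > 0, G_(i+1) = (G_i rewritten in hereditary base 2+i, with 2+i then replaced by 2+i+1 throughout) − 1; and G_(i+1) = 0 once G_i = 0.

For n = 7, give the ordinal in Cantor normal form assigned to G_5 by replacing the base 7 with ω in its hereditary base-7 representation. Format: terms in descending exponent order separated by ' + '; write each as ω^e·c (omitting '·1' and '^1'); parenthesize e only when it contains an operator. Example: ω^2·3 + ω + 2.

G_0 = 7. HB_2(7) = 2^2 + 2 + 1. Bump = 31. G_1 = 30.
G_1 = 30. HB_3(30) = 3^3 + 3. Bump = 260. G_2 = 259.
G_2 = 259. HB_4(259) = 4^4 + 3. Bump = 3128. G_3 = 3127.
G_3 = 3127. HB_5(3127) = 5^5 + 2. Bump = 46658. G_4 = 46657.
G_4 = 46657. HB_6(46657) = 6^6 + 1. Bump = 823544. G_5 = 823543.
G_5 = 823543. HB_7(823543) = 7^7. Bump = 16777216. G_6 = 16777215.

ω^ω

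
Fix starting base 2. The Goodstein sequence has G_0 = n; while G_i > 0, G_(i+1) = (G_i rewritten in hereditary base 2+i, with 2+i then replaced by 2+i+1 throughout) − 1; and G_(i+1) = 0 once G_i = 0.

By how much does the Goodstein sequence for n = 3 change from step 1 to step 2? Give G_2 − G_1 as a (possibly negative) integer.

0

base 2: 3 = 2 + 1; at 3: 3 + 1 = 4; next = 3
base 3: 3 = 3; at 4: 4 = 4; next = 3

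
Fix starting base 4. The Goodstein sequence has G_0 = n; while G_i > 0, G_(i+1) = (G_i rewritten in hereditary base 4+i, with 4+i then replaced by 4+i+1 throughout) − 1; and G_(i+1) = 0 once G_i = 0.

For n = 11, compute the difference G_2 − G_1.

1

step 0: 11 = 2·4 + 3; sub 5 for 4: 2·5 + 3; = 13; G_1 = 13−1 = 12
step 1: 12 = 2·5 + 2; sub 6 for 5: 2·6 + 2; = 14; G_2 = 14−1 = 13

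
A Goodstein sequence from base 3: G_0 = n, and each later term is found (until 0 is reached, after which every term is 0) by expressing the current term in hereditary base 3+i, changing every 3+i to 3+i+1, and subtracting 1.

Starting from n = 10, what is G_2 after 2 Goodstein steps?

(0) 10|_3 = 3^2 + 1 ↦ 4^2 + 1|_4 = 17 ⇒ 16
(1) 16|_4 = 4^2 ↦ 5^2|_5 = 25 ⇒ 24
(2) 24|_5 = 4·5 + 4 ↦ 4·6 + 4|_6 = 28 ⇒ 27

24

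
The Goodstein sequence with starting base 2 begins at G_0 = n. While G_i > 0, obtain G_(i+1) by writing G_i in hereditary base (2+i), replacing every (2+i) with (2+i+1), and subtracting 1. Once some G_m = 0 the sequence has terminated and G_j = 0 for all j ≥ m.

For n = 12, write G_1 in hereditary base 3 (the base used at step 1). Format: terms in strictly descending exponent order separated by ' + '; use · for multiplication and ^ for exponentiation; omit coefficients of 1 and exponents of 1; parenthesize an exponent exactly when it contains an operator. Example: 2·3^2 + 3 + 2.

3^(3 + 1) + 2·3^2 + 2·3 + 2

G_0 = 12. HB_2(12) = 2^(2 + 1) + 2^2. Bump = 108. G_1 = 107.
G_1 = 107. HB_3(107) = 3^(3 + 1) + 2·3^2 + 2·3 + 2. Bump = 1066. G_2 = 1065.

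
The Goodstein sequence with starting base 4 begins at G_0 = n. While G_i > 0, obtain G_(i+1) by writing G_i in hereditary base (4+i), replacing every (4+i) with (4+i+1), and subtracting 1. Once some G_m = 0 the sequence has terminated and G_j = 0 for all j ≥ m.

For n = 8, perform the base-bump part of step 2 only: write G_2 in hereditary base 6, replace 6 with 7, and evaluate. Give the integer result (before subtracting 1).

base 4: 8 = 2·4; at 5: 2·5 = 10; next = 9
base 5: 9 = 5 + 4; at 6: 6 + 4 = 10; next = 9

10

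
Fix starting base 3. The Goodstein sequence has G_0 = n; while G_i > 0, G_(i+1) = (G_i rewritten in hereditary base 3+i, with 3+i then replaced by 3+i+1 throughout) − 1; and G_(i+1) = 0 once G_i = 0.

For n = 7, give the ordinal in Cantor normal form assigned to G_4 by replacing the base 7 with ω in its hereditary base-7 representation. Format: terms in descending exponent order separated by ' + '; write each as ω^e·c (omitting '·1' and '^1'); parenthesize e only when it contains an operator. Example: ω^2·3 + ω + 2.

ω + 2

i=0: 7 = 2·3 + 1 (b=3); 3→4: 2·4 + 1 = 9; 9−1 = 8
i=1: 8 = 2·4 (b=4); 4→5: 2·5 = 10; 10−1 = 9
i=2: 9 = 5 + 4 (b=5); 5→6: 6 + 4 = 10; 10−1 = 9
i=3: 9 = 6 + 3 (b=6); 6→7: 7 + 3 = 10; 10−1 = 9
i=4: 9 = 7 + 2 (b=7); 7→8: 8 + 2 = 10; 10−1 = 9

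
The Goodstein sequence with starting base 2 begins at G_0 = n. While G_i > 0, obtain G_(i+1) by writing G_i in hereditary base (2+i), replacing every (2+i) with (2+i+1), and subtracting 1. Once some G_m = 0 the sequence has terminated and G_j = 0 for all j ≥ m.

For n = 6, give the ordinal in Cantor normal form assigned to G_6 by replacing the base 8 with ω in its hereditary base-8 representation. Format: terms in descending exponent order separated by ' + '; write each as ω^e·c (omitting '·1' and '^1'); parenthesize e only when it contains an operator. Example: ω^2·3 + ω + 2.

[0] 6 ≡ 2^2 + 2 (base 2). Lift 3: 30. −1: 29.
[1] 29 ≡ 3^3 + 2 (base 3). Lift 4: 258. −1: 257.
[2] 257 ≡ 4^4 + 1 (base 4). Lift 5: 3126. −1: 3125.
[3] 3125 ≡ 5^5 (base 5). Lift 6: 46656. −1: 46655.
[4] 46655 ≡ 5·6^5 + 5·6^4 + 5·6^3 + 5·6^2 + 5·6 + 5 (base 6). Lift 7: 98040. −1: 98039.
[5] 98039 ≡ 5·7^5 + 5·7^4 + 5·7^3 + 5·7^2 + 5·7 + 4 (base 7). Lift 8: 187244. −1: 187243.

ω^5·5 + ω^4·5 + ω^3·5 + ω^2·5 + ω·5 + 3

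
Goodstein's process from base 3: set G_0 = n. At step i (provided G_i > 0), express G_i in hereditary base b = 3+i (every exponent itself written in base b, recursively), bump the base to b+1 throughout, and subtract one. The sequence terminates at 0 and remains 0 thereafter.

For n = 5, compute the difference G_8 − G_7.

-1

base 3: 5 = 3 + 2; at 4: 4 + 2 = 6; next = 5
base 4: 5 = 4 + 1; at 5: 5 + 1 = 6; next = 5
base 5: 5 = 5; at 6: 6 = 6; next = 5
base 6: 5 = 5; at 7: 5 = 5; next = 4
base 7: 4 = 4; at 8: 4 = 4; next = 3
base 8: 3 = 3; at 9: 3 = 3; next = 2
base 9: 2 = 2; at 10: 2 = 2; next = 1
base 10: 1 = 1; at 11: 1 = 1; next = 0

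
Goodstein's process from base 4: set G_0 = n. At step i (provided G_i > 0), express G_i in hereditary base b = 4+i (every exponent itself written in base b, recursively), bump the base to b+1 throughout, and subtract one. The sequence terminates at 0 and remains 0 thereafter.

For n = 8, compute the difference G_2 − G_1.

0

step 0: 8 = 2·4; sub 5 for 4: 2·5; = 10; G_1 = 10−1 = 9
step 1: 9 = 5 + 4; sub 6 for 5: 6 + 4; = 10; G_2 = 10−1 = 9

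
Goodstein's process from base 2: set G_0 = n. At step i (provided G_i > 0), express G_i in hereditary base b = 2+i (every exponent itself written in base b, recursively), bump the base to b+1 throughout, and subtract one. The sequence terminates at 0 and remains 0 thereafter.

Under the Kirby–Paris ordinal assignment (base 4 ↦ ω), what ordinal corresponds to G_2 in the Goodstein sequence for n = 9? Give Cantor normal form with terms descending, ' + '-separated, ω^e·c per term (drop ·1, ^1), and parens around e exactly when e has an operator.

(0) 9|_2 = 2^(2 + 1) + 1 ↦ 3^(3 + 1) + 1|_3 = 82 ⇒ 81
(1) 81|_3 = 3^(3 + 1) ↦ 4^(4 + 1)|_4 = 1024 ⇒ 1023
(2) 1023|_4 = 3·4^4 + 3·4^3 + 3·4^2 + 3·4 + 3 ↦ 3·5^5 + 3·5^3 + 3·5^2 + 3·5 + 3|_5 = 9843 ⇒ 9842

ω^ω·3 + ω^3·3 + ω^2·3 + ω·3 + 3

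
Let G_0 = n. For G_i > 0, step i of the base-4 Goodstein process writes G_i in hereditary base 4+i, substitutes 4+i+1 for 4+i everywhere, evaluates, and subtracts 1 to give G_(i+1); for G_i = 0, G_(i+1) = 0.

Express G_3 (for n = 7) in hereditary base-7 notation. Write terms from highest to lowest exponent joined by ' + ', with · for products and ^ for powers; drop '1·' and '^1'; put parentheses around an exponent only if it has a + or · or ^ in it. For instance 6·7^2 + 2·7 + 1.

G_0=7  [base 4] 4 + 3  →[4↦5]→  5 + 3 = 8  −1 ⇒ G_1=7
G_1=7  [base 5] 5 + 2  →[5↦6]→  6 + 2 = 8  −1 ⇒ G_2=7
G_2=7  [base 6] 6 + 1  →[6↦7]→  7 + 1 = 8  −1 ⇒ G_3=7
G_3=7  [base 7] 7  →[7↦8]→  8 = 8  −1 ⇒ G_4=7

7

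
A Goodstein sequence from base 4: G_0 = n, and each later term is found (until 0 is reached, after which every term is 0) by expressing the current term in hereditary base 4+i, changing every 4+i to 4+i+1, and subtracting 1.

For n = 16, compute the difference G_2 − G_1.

3

base 4: 16 = 4^2; at 5: 5^2 = 25; next = 24
base 5: 24 = 4·5 + 4; at 6: 4·6 + 4 = 28; next = 27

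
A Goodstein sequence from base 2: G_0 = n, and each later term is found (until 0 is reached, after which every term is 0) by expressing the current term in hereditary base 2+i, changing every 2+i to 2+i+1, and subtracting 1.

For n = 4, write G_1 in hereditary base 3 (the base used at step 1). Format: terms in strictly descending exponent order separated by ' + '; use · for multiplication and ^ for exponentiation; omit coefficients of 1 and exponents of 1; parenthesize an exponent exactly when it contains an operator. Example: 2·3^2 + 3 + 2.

(0) 4|_2 = 2^2 ↦ 3^3|_3 = 27 ⇒ 26
(1) 26|_3 = 2·3^2 + 2·3 + 2 ↦ 2·4^2 + 2·4 + 2|_4 = 42 ⇒ 41

2·3^2 + 2·3 + 2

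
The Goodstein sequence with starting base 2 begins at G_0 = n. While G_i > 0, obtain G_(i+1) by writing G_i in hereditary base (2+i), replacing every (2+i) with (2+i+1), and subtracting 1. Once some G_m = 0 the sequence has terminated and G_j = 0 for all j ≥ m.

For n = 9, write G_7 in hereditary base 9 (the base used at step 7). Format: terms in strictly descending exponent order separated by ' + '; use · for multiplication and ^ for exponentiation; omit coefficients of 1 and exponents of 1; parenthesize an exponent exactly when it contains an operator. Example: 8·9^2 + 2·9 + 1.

(0) 9|_2 = 2^(2 + 1) + 1 ↦ 3^(3 + 1) + 1|_3 = 82 ⇒ 81
(1) 81|_3 = 3^(3 + 1) ↦ 4^(4 + 1)|_4 = 1024 ⇒ 1023
(2) 1023|_4 = 3·4^4 + 3·4^3 + 3·4^2 + 3·4 + 3 ↦ 3·5^5 + 3·5^3 + 3·5^2 + 3·5 + 3|_5 = 9843 ⇒ 9842
(3) 9842|_5 = 3·5^5 + 3·5^3 + 3·5^2 + 3·5 + 2 ↦ 3·6^6 + 3·6^3 + 3·6^2 + 3·6 + 2|_6 = 140744 ⇒ 140743
(4) 140743|_6 = 3·6^6 + 3·6^3 + 3·6^2 + 3·6 + 1 ↦ 3·7^7 + 3·7^3 + 3·7^2 + 3·7 + 1|_7 = 2471827 ⇒ 2471826
(5) 2471826|_7 = 3·7^7 + 3·7^3 + 3·7^2 + 3·7 ↦ 3·8^8 + 3·8^3 + 3·8^2 + 3·8|_8 = 50333400 ⇒ 50333399
(6) 50333399|_8 = 3·8^8 + 3·8^3 + 3·8^2 + 2·8 + 7 ↦ 3·9^9 + 3·9^3 + 3·9^2 + 2·9 + 7|_9 = 1162263922 ⇒ 1162263921

3·9^9 + 3·9^3 + 3·9^2 + 2·9 + 6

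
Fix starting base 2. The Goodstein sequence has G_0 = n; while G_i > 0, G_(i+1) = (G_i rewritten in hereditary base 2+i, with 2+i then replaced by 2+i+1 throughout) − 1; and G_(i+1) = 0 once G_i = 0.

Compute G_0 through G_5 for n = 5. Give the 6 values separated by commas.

5, 27, 255, 467, 775, 1197

step 0: 5 = 2^2 + 1; sub 3 for 2: 3^3 + 1; = 28; G_1 = 28−1 = 27
step 1: 27 = 3^3; sub 4 for 3: 4^4; = 256; G_2 = 256−1 = 255
step 2: 255 = 3·4^3 + 3·4^2 + 3·4 + 3; sub 5 for 4: 3·5^3 + 3·5^2 + 3·5 + 3; = 468; G_3 = 468−1 = 467
step 3: 467 = 3·5^3 + 3·5^2 + 3·5 + 2; sub 6 for 5: 3·6^3 + 3·6^2 + 3·6 + 2; = 776; G_4 = 776−1 = 775
step 4: 775 = 3·6^3 + 3·6^2 + 3·6 + 1; sub 7 for 6: 3·7^3 + 3·7^2 + 3·7 + 1; = 1198; G_5 = 1198−1 = 1197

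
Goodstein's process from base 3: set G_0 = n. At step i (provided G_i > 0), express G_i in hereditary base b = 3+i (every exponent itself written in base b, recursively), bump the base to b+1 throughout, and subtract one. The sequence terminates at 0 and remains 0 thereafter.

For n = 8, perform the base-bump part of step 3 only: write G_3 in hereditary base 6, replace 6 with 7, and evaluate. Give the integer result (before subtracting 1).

8 —HB3→ 2·3 + 2 —bump→ 2·4 + 2 = 10 —(−1)→ 9
9 —HB4→ 2·4 + 1 —bump→ 2·5 + 1 = 11 —(−1)→ 10
10 —HB5→ 2·5 —bump→ 2·6 = 12 —(−1)→ 11
11 —HB6→ 6 + 5 —bump→ 7 + 5 = 12 —(−1)→ 11

12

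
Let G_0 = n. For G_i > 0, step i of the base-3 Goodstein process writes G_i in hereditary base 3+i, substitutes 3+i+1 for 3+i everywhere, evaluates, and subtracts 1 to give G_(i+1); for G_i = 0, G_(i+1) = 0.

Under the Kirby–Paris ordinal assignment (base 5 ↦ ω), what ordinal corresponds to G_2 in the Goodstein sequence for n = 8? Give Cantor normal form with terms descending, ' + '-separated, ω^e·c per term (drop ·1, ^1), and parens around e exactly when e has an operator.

ω·2

(0) 8|_3 = 2·3 + 2 ↦ 2·4 + 2|_4 = 10 ⇒ 9
(1) 9|_4 = 2·4 + 1 ↦ 2·5 + 1|_5 = 11 ⇒ 10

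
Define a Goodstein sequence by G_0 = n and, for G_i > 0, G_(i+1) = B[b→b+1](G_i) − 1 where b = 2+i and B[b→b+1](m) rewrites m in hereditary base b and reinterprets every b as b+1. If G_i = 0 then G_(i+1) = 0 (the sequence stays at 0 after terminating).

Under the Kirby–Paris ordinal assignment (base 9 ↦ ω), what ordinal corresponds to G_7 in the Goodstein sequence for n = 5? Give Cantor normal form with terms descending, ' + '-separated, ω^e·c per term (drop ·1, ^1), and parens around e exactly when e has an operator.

G_0 = 5. HB_2(5) = 2^2 + 1. Bump = 28. G_1 = 27.
G_1 = 27. HB_3(27) = 3^3. Bump = 256. G_2 = 255.
G_2 = 255. HB_4(255) = 3·4^3 + 3·4^2 + 3·4 + 3. Bump = 468. G_3 = 467.
G_3 = 467. HB_5(467) = 3·5^3 + 3·5^2 + 3·5 + 2. Bump = 776. G_4 = 775.
G_4 = 775. HB_6(775) = 3·6^3 + 3·6^2 + 3·6 + 1. Bump = 1198. G_5 = 1197.
G_5 = 1197. HB_7(1197) = 3·7^3 + 3·7^2 + 3·7. Bump = 1752. G_6 = 1751.
G_6 = 1751. HB_8(1751) = 3·8^3 + 3·8^2 + 2·8 + 7. Bump = 2455. G_7 = 2454.
G_7 = 2454. HB_9(2454) = 3·9^3 + 3·9^2 + 2·9 + 6. Bump = 3326. G_8 = 3325.

ω^3·3 + ω^2·3 + ω·2 + 6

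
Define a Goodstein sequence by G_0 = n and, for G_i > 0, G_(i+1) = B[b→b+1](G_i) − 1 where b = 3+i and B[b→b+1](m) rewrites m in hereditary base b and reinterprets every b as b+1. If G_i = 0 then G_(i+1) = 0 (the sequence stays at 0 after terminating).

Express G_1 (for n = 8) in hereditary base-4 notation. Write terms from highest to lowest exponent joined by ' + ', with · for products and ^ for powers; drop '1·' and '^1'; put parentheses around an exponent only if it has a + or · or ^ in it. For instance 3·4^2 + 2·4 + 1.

2·4 + 1

i=0: 8 = 2·3 + 2 (b=3); 3→4: 2·4 + 2 = 10; 10−1 = 9
i=1: 9 = 2·4 + 1 (b=4); 4→5: 2·5 + 1 = 11; 11−1 = 10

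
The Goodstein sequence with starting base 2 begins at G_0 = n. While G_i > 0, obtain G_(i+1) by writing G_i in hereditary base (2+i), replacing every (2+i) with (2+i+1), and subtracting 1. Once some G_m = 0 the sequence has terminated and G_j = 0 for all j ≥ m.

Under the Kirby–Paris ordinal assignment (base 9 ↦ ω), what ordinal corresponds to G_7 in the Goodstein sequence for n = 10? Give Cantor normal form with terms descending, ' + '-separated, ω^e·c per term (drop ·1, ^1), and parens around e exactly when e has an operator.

[0] 10 ≡ 2^(2 + 1) + 2 (base 2). Lift 3: 84. −1: 83.
[1] 83 ≡ 3^(3 + 1) + 2 (base 3). Lift 4: 1026. −1: 1025.
[2] 1025 ≡ 4^(4 + 1) + 1 (base 4). Lift 5: 15626. −1: 15625.
[3] 15625 ≡ 5^(5 + 1) (base 5). Lift 6: 279936. −1: 279935.
[4] 279935 ≡ 5·6^6 + 5·6^5 + 5·6^4 + 5·6^3 + 5·6^2 + 5·6 + 5 (base 6). Lift 7: 4215755. −1: 4215754.
[5] 4215754 ≡ 5·7^7 + 5·7^5 + 5·7^4 + 5·7^3 + 5·7^2 + 5·7 + 4 (base 7). Lift 8: 84073324. −1: 84073323.
[6] 84073323 ≡ 5·8^8 + 5·8^5 + 5·8^4 + 5·8^3 + 5·8^2 + 5·8 + 3 (base 8). Lift 9: 1937434593. −1: 1937434592.

ω^ω·5 + ω^5·5 + ω^4·5 + ω^3·5 + ω^2·5 + ω·5 + 2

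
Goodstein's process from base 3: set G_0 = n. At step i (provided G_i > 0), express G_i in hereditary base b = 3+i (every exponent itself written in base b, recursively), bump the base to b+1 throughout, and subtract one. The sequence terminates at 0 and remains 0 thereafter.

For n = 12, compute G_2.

12 —HB3→ 3^2 + 3 —bump→ 4^2 + 4 = 20 —(−1)→ 19
19 —HB4→ 4^2 + 3 —bump→ 5^2 + 3 = 28 —(−1)→ 27
27 —HB5→ 5^2 + 2 —bump→ 6^2 + 2 = 38 —(−1)→ 37

27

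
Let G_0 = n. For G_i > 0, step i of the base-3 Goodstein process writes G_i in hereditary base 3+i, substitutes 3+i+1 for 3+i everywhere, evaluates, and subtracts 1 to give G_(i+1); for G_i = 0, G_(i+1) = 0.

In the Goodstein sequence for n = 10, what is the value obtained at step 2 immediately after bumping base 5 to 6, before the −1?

28

base 3: 10 = 3^2 + 1; at 4: 4^2 + 1 = 17; next = 16
base 4: 16 = 4^2; at 5: 5^2 = 25; next = 24
base 5: 24 = 4·5 + 4; at 6: 4·6 + 4 = 28; next = 27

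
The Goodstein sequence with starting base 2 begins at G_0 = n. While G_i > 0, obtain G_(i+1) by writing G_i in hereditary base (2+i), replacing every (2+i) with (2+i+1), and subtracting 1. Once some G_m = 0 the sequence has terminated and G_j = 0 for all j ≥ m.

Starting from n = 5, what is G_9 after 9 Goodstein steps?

4382

(0) 5|_2 = 2^2 + 1 ↦ 3^3 + 1|_3 = 28 ⇒ 27
(1) 27|_3 = 3^3 ↦ 4^4|_4 = 256 ⇒ 255
(2) 255|_4 = 3·4^3 + 3·4^2 + 3·4 + 3 ↦ 3·5^3 + 3·5^2 + 3·5 + 3|_5 = 468 ⇒ 467
(3) 467|_5 = 3·5^3 + 3·5^2 + 3·5 + 2 ↦ 3·6^3 + 3·6^2 + 3·6 + 2|_6 = 776 ⇒ 775
(4) 775|_6 = 3·6^3 + 3·6^2 + 3·6 + 1 ↦ 3·7^3 + 3·7^2 + 3·7 + 1|_7 = 1198 ⇒ 1197
(5) 1197|_7 = 3·7^3 + 3·7^2 + 3·7 ↦ 3·8^3 + 3·8^2 + 3·8|_8 = 1752 ⇒ 1751
(6) 1751|_8 = 3·8^3 + 3·8^2 + 2·8 + 7 ↦ 3·9^3 + 3·9^2 + 2·9 + 7|_9 = 2455 ⇒ 2454
(7) 2454|_9 = 3·9^3 + 3·9^2 + 2·9 + 6 ↦ 3·10^3 + 3·10^2 + 2·10 + 6|_10 = 3326 ⇒ 3325
(8) 3325|_10 = 3·10^3 + 3·10^2 + 2·10 + 5 ↦ 3·11^3 + 3·11^2 + 2·11 + 5|_11 = 4383 ⇒ 4382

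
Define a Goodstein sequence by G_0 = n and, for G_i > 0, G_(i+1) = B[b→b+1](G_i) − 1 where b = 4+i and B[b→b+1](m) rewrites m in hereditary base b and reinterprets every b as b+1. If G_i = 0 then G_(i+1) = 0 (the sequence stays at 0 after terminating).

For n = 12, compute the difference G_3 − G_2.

1

(0) 12|_4 = 3·4 ↦ 3·5|_5 = 15 ⇒ 14
(1) 14|_5 = 2·5 + 4 ↦ 2·6 + 4|_6 = 16 ⇒ 15
(2) 15|_6 = 2·6 + 3 ↦ 2·7 + 3|_7 = 17 ⇒ 16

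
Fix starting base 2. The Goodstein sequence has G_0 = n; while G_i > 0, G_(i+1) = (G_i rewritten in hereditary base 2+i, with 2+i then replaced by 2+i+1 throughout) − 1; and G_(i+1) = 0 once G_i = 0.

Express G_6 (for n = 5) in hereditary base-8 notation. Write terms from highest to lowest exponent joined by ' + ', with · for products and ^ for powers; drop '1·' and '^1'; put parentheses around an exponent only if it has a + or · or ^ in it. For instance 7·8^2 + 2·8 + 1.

i=0: 5 = 2^2 + 1 (b=2); 2→3: 3^3 + 1 = 28; 28−1 = 27
i=1: 27 = 3^3 (b=3); 3→4: 4^4 = 256; 256−1 = 255
i=2: 255 = 3·4^3 + 3·4^2 + 3·4 + 3 (b=4); 4→5: 3·5^3 + 3·5^2 + 3·5 + 3 = 468; 468−1 = 467
i=3: 467 = 3·5^3 + 3·5^2 + 3·5 + 2 (b=5); 5→6: 3·6^3 + 3·6^2 + 3·6 + 2 = 776; 776−1 = 775
i=4: 775 = 3·6^3 + 3·6^2 + 3·6 + 1 (b=6); 6→7: 3·7^3 + 3·7^2 + 3·7 + 1 = 1198; 1198−1 = 1197
i=5: 1197 = 3·7^3 + 3·7^2 + 3·7 (b=7); 7→8: 3·8^3 + 3·8^2 + 3·8 = 1752; 1752−1 = 1751
i=6: 1751 = 3·8^3 + 3·8^2 + 2·8 + 7 (b=8); 8→9: 3·9^3 + 3·9^2 + 2·9 + 7 = 2455; 2455−1 = 2454

3·8^3 + 3·8^2 + 2·8 + 7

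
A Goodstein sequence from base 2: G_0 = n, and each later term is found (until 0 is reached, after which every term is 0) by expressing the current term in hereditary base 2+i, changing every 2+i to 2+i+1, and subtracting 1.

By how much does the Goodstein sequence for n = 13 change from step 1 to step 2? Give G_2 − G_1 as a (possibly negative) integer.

1171

G_0=13  [base 2] 2^(2 + 1) + 2^2 + 1  →[2↦3]→  3^(3 + 1) + 3^3 + 1 = 109  −1 ⇒ G_1=108
G_1=108  [base 3] 3^(3 + 1) + 3^3  →[3↦4]→  4^(4 + 1) + 4^4 = 1280  −1 ⇒ G_2=1279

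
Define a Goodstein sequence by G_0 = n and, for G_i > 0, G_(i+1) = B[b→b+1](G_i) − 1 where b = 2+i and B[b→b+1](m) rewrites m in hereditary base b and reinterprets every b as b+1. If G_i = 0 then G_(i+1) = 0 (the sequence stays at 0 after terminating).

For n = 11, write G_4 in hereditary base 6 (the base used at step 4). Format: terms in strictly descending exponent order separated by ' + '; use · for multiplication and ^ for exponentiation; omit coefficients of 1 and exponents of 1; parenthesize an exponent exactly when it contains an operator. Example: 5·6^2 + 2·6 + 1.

11 —HB2→ 2^(2 + 1) + 2 + 1 —bump→ 3^(3 + 1) + 3 + 1 = 85 —(−1)→ 84
84 —HB3→ 3^(3 + 1) + 3 —bump→ 4^(4 + 1) + 4 = 1028 —(−1)→ 1027
1027 —HB4→ 4^(4 + 1) + 3 —bump→ 5^(5 + 1) + 3 = 15628 —(−1)→ 15627
15627 —HB5→ 5^(5 + 1) + 2 —bump→ 6^(6 + 1) + 2 = 279938 —(−1)→ 279937
279937 —HB6→ 6^(6 + 1) + 1 —bump→ 7^(7 + 1) + 1 = 5764802 —(−1)→ 5764801

6^(6 + 1) + 1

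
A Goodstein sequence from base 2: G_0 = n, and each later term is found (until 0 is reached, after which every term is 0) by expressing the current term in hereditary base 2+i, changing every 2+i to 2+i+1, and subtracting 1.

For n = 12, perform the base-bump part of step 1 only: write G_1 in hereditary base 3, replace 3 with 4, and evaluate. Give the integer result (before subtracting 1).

1066

i=0: 12 = 2^(2 + 1) + 2^2 (b=2); 2→3: 3^(3 + 1) + 3^3 = 108; 108−1 = 107
i=1: 107 = 3^(3 + 1) + 2·3^2 + 2·3 + 2 (b=3); 3→4: 4^(4 + 1) + 2·4^2 + 2·4 + 2 = 1066; 1066−1 = 1065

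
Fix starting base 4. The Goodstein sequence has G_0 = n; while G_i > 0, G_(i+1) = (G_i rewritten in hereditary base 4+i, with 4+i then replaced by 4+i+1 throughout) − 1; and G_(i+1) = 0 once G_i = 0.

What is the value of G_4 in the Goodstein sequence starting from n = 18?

53

i=0: 18 = 4^2 + 2 (b=4); 4→5: 5^2 + 2 = 27; 27−1 = 26
i=1: 26 = 5^2 + 1 (b=5); 5→6: 6^2 + 1 = 37; 37−1 = 36
i=2: 36 = 6^2 (b=6); 6→7: 7^2 = 49; 49−1 = 48
i=3: 48 = 6·7 + 6 (b=7); 7→8: 6·8 + 6 = 54; 54−1 = 53
i=4: 53 = 6·8 + 5 (b=8); 8→9: 6·9 + 5 = 59; 59−1 = 58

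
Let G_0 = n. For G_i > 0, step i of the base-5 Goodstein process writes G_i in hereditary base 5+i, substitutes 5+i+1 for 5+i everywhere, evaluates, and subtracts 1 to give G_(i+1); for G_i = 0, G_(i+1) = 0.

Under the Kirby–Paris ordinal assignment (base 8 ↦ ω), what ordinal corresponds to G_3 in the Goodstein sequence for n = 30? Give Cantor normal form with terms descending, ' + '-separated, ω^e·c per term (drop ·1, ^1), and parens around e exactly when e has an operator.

ω^2 + 3

G_0=30  [base 5] 5^2 + 5  →[5↦6]→  6^2 + 6 = 42  −1 ⇒ G_1=41
G_1=41  [base 6] 6^2 + 5  →[6↦7]→  7^2 + 5 = 54  −1 ⇒ G_2=53
G_2=53  [base 7] 7^2 + 4  →[7↦8]→  8^2 + 4 = 68  −1 ⇒ G_3=67
G_3=67  [base 8] 8^2 + 3  →[8↦9]→  9^2 + 3 = 84  −1 ⇒ G_4=83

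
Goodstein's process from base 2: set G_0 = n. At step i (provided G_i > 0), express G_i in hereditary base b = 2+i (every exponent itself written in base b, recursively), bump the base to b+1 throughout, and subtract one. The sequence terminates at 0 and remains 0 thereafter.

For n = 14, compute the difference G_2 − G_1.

i=0: 14 = 2^(2 + 1) + 2^2 + 2 (b=2); 2→3: 3^(3 + 1) + 3^3 + 3 = 111; 111−1 = 110
i=1: 110 = 3^(3 + 1) + 3^3 + 2 (b=3); 3→4: 4^(4 + 1) + 4^4 + 2 = 1282; 1282−1 = 1281

1171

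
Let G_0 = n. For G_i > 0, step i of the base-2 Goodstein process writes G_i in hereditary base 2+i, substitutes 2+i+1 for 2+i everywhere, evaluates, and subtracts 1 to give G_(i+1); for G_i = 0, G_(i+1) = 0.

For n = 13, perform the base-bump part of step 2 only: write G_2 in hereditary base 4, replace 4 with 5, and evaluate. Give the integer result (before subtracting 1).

16093

13 —HB2→ 2^(2 + 1) + 2^2 + 1 —bump→ 3^(3 + 1) + 3^3 + 1 = 109 —(−1)→ 108
108 —HB3→ 3^(3 + 1) + 3^3 —bump→ 4^(4 + 1) + 4^4 = 1280 —(−1)→ 1279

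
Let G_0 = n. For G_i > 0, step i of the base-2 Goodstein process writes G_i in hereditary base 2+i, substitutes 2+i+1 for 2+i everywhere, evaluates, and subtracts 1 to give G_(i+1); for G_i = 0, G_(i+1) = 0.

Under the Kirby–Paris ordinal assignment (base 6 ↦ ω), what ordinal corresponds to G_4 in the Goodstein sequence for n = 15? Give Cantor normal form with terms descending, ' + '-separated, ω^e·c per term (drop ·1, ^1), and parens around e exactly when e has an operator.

ω^(ω + 1) + ω^ω + 1

15 —HB2→ 2^(2 + 1) + 2^2 + 2 + 1 —bump→ 3^(3 + 1) + 3^3 + 3 + 1 = 112 —(−1)→ 111
111 —HB3→ 3^(3 + 1) + 3^3 + 3 —bump→ 4^(4 + 1) + 4^4 + 4 = 1284 —(−1)→ 1283
1283 —HB4→ 4^(4 + 1) + 4^4 + 3 —bump→ 5^(5 + 1) + 5^5 + 3 = 18753 —(−1)→ 18752
18752 —HB5→ 5^(5 + 1) + 5^5 + 2 —bump→ 6^(6 + 1) + 6^6 + 2 = 326594 —(−1)→ 326593
326593 —HB6→ 6^(6 + 1) + 6^6 + 1 —bump→ 7^(7 + 1) + 7^7 + 1 = 6588345 —(−1)→ 6588344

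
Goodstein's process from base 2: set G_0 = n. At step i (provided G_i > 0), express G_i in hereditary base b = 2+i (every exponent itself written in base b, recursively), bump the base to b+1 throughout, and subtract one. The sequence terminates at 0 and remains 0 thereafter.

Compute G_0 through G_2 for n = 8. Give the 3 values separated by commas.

8, 80, 553

G_0=8  [base 2] 2^(2 + 1)  →[2↦3]→  3^(3 + 1) = 81  −1 ⇒ G_1=80
G_1=80  [base 3] 2·3^3 + 2·3^2 + 2·3 + 2  →[3↦4]→  2·4^4 + 2·4^2 + 2·4 + 2 = 554  −1 ⇒ G_2=553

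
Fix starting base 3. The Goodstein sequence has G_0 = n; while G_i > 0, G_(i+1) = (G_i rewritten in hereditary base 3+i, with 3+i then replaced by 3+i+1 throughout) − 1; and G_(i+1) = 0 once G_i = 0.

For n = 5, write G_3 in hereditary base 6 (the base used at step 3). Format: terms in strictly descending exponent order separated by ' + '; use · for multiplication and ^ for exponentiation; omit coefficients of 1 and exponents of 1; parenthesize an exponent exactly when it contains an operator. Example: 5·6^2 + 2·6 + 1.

5

step 0: 5 = 3 + 2; sub 4 for 3: 4 + 2; = 6; G_1 = 6−1 = 5
step 1: 5 = 4 + 1; sub 5 for 4: 5 + 1; = 6; G_2 = 6−1 = 5
step 2: 5 = 5; sub 6 for 5: 6; = 6; G_3 = 6−1 = 5
step 3: 5 = 5; sub 7 for 6: 5; = 5; G_4 = 5−1 = 4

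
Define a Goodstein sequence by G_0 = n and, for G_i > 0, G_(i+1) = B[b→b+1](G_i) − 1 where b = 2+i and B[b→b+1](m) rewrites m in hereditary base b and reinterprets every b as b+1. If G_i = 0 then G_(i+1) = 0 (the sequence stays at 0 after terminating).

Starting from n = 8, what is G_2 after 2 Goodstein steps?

i=0: 8 = 2^(2 + 1) (b=2); 2→3: 3^(3 + 1) = 81; 81−1 = 80
i=1: 80 = 2·3^3 + 2·3^2 + 2·3 + 2 (b=3); 3→4: 2·4^4 + 2·4^2 + 2·4 + 2 = 554; 554−1 = 553
i=2: 553 = 2·4^4 + 2·4^2 + 2·4 + 1 (b=4); 4→5: 2·5^5 + 2·5^2 + 2·5 + 1 = 6311; 6311−1 = 6310

553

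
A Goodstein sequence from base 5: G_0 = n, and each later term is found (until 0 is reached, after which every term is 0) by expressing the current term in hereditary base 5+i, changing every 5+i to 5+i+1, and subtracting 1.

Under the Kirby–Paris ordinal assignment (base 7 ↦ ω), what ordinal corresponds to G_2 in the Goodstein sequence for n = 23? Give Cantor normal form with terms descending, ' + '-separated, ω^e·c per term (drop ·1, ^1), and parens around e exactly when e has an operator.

ω·4 + 1

base 5: 23 = 4·5 + 3; at 6: 4·6 + 3 = 27; next = 26
base 6: 26 = 4·6 + 2; at 7: 4·7 + 2 = 30; next = 29
base 7: 29 = 4·7 + 1; at 8: 4·8 + 1 = 33; next = 32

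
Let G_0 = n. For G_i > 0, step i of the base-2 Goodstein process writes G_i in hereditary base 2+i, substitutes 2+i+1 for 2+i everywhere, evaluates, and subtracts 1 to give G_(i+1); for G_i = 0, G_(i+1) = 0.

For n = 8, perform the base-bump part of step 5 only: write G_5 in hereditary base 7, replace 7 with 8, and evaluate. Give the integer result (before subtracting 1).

(0) 8|_2 = 2^(2 + 1) ↦ 3^(3 + 1)|_3 = 81 ⇒ 80
(1) 80|_3 = 2·3^3 + 2·3^2 + 2·3 + 2 ↦ 2·4^4 + 2·4^2 + 2·4 + 2|_4 = 554 ⇒ 553
(2) 553|_4 = 2·4^4 + 2·4^2 + 2·4 + 1 ↦ 2·5^5 + 2·5^2 + 2·5 + 1|_5 = 6311 ⇒ 6310
(3) 6310|_5 = 2·5^5 + 2·5^2 + 2·5 ↦ 2·6^6 + 2·6^2 + 2·6|_6 = 93396 ⇒ 93395
(4) 93395|_6 = 2·6^6 + 2·6^2 + 6 + 5 ↦ 2·7^7 + 2·7^2 + 7 + 5|_7 = 1647196 ⇒ 1647195
(5) 1647195|_7 = 2·7^7 + 2·7^2 + 7 + 4 ↦ 2·8^8 + 2·8^2 + 8 + 4|_8 = 33554572 ⇒ 33554571

33554572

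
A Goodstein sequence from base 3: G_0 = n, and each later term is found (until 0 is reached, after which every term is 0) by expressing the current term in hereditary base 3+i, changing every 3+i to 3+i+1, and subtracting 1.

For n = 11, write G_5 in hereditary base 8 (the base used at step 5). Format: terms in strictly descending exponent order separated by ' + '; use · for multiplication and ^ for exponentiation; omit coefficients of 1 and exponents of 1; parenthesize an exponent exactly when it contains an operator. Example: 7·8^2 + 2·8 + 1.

G_0=11  [base 3] 3^2 + 2  →[3↦4]→  4^2 + 2 = 18  −1 ⇒ G_1=17
G_1=17  [base 4] 4^2 + 1  →[4↦5]→  5^2 + 1 = 26  −1 ⇒ G_2=25
G_2=25  [base 5] 5^2  →[5↦6]→  6^2 = 36  −1 ⇒ G_3=35
G_3=35  [base 6] 5·6 + 5  →[6↦7]→  5·7 + 5 = 40  −1 ⇒ G_4=39
G_4=39  [base 7] 5·7 + 4  →[7↦8]→  5·8 + 4 = 44  −1 ⇒ G_5=43
G_5=43  [base 8] 5·8 + 3  →[8↦9]→  5·9 + 3 = 48  −1 ⇒ G_6=47

5·8 + 3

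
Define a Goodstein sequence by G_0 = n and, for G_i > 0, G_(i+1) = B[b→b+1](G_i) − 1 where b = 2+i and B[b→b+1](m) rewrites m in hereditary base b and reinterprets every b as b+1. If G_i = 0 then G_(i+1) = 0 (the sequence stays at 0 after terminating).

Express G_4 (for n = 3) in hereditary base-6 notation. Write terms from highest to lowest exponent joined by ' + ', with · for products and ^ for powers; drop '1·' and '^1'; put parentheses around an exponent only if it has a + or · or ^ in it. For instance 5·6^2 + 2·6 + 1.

base 2: 3 = 2 + 1; at 3: 3 + 1 = 4; next = 3
base 3: 3 = 3; at 4: 4 = 4; next = 3
base 4: 3 = 3; at 5: 3 = 3; next = 2
base 5: 2 = 2; at 6: 2 = 2; next = 1
base 6: 1 = 1; at 7: 1 = 1; next = 0

1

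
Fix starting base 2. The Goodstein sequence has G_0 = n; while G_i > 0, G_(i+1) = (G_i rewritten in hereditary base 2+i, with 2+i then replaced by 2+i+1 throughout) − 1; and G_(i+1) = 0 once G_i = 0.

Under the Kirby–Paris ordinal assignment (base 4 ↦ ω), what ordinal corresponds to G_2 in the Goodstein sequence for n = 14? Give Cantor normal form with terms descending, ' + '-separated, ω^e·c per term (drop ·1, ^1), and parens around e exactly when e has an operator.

base 2: 14 = 2^(2 + 1) + 2^2 + 2; at 3: 3^(3 + 1) + 3^3 + 3 = 111; next = 110
base 3: 110 = 3^(3 + 1) + 3^3 + 2; at 4: 4^(4 + 1) + 4^4 + 2 = 1282; next = 1281

ω^(ω + 1) + ω^ω + 1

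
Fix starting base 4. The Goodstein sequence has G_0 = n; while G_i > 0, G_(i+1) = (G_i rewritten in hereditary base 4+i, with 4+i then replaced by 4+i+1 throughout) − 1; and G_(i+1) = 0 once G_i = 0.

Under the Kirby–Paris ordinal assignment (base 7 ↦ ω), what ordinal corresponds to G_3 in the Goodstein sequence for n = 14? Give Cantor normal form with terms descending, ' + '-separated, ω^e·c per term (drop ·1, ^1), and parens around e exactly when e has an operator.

(0) 14|_4 = 3·4 + 2 ↦ 3·5 + 2|_5 = 17 ⇒ 16
(1) 16|_5 = 3·5 + 1 ↦ 3·6 + 1|_6 = 19 ⇒ 18
(2) 18|_6 = 3·6 ↦ 3·7|_7 = 21 ⇒ 20
(3) 20|_7 = 2·7 + 6 ↦ 2·8 + 6|_8 = 22 ⇒ 21

ω·2 + 6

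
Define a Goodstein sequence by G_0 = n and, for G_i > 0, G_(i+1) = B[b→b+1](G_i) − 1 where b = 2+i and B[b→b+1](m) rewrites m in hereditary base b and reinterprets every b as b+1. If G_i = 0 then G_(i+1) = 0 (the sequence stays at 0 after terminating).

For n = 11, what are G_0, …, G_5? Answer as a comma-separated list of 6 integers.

G_0 = 11. HB_2(11) = 2^(2 + 1) + 2 + 1. Bump = 85. G_1 = 84.
G_1 = 84. HB_3(84) = 3^(3 + 1) + 3. Bump = 1028. G_2 = 1027.
G_2 = 1027. HB_4(1027) = 4^(4 + 1) + 3. Bump = 15628. G_3 = 15627.
G_3 = 15627. HB_5(15627) = 5^(5 + 1) + 2. Bump = 279938. G_4 = 279937.
G_4 = 279937. HB_6(279937) = 6^(6 + 1) + 1. Bump = 5764802. G_5 = 5764801.

11, 84, 1027, 15627, 279937, 5764801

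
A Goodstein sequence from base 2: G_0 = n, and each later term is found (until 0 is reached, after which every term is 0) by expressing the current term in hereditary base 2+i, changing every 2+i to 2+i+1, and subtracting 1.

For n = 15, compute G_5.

6588344

15 —HB2→ 2^(2 + 1) + 2^2 + 2 + 1 —bump→ 3^(3 + 1) + 3^3 + 3 + 1 = 112 —(−1)→ 111
111 —HB3→ 3^(3 + 1) + 3^3 + 3 —bump→ 4^(4 + 1) + 4^4 + 4 = 1284 —(−1)→ 1283
1283 —HB4→ 4^(4 + 1) + 4^4 + 3 —bump→ 5^(5 + 1) + 5^5 + 3 = 18753 —(−1)→ 18752
18752 —HB5→ 5^(5 + 1) + 5^5 + 2 —bump→ 6^(6 + 1) + 6^6 + 2 = 326594 —(−1)→ 326593
326593 —HB6→ 6^(6 + 1) + 6^6 + 1 —bump→ 7^(7 + 1) + 7^7 + 1 = 6588345 —(−1)→ 6588344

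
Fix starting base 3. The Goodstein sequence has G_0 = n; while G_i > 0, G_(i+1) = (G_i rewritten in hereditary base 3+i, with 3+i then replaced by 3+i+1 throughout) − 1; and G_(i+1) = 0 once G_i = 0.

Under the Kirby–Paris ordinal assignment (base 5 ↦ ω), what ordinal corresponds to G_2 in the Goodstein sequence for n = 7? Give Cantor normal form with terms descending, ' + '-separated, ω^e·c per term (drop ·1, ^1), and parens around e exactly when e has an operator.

[0] 7 ≡ 2·3 + 1 (base 3). Lift 4: 9. −1: 8.
[1] 8 ≡ 2·4 (base 4). Lift 5: 10. −1: 9.
[2] 9 ≡ 5 + 4 (base 5). Lift 6: 10. −1: 9.

ω + 4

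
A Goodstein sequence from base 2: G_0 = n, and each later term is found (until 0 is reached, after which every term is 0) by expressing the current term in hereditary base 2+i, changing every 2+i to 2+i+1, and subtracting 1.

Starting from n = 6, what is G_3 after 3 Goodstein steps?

base 2: 6 = 2^2 + 2; at 3: 3^3 + 3 = 30; next = 29
base 3: 29 = 3^3 + 2; at 4: 4^4 + 2 = 258; next = 257
base 4: 257 = 4^4 + 1; at 5: 5^5 + 1 = 3126; next = 3125
base 5: 3125 = 5^5; at 6: 6^6 = 46656; next = 46655

3125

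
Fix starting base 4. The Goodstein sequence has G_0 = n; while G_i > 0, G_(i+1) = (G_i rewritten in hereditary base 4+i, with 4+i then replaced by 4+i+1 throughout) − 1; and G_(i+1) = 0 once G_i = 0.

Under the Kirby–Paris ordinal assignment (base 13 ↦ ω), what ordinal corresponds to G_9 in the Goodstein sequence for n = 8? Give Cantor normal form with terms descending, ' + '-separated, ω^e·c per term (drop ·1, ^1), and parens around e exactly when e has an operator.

base 4: 8 = 2·4; at 5: 2·5 = 10; next = 9
base 5: 9 = 5 + 4; at 6: 6 + 4 = 10; next = 9
base 6: 9 = 6 + 3; at 7: 7 + 3 = 10; next = 9
base 7: 9 = 7 + 2; at 8: 8 + 2 = 10; next = 9
base 8: 9 = 8 + 1; at 9: 9 + 1 = 10; next = 9
base 9: 9 = 9; at 10: 10 = 10; next = 9
base 10: 9 = 9; at 11: 9 = 9; next = 8
base 11: 8 = 8; at 12: 8 = 8; next = 7
base 12: 7 = 7; at 13: 7 = 7; next = 6

6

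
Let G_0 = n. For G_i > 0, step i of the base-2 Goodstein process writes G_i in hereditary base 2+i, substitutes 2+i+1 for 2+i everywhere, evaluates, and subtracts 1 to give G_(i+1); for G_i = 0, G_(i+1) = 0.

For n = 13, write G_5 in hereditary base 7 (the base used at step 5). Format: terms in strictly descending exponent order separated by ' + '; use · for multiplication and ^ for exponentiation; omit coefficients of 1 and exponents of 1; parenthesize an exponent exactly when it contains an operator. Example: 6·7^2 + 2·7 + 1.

7^(7 + 1) + 3·7^3 + 3·7^2 + 3·7

i=0: 13 = 2^(2 + 1) + 2^2 + 1 (b=2); 2→3: 3^(3 + 1) + 3^3 + 1 = 109; 109−1 = 108
i=1: 108 = 3^(3 + 1) + 3^3 (b=3); 3→4: 4^(4 + 1) + 4^4 = 1280; 1280−1 = 1279
i=2: 1279 = 4^(4 + 1) + 3·4^3 + 3·4^2 + 3·4 + 3 (b=4); 4→5: 5^(5 + 1) + 3·5^3 + 3·5^2 + 3·5 + 3 = 16093; 16093−1 = 16092
i=3: 16092 = 5^(5 + 1) + 3·5^3 + 3·5^2 + 3·5 + 2 (b=5); 5→6: 6^(6 + 1) + 3·6^3 + 3·6^2 + 3·6 + 2 = 280712; 280712−1 = 280711
i=4: 280711 = 6^(6 + 1) + 3·6^3 + 3·6^2 + 3·6 + 1 (b=6); 6→7: 7^(7 + 1) + 3·7^3 + 3·7^2 + 3·7 + 1 = 5765999; 5765999−1 = 5765998
i=5: 5765998 = 7^(7 + 1) + 3·7^3 + 3·7^2 + 3·7 (b=7); 7→8: 8^(8 + 1) + 3·8^3 + 3·8^2 + 3·8 = 134219480; 134219480−1 = 134219479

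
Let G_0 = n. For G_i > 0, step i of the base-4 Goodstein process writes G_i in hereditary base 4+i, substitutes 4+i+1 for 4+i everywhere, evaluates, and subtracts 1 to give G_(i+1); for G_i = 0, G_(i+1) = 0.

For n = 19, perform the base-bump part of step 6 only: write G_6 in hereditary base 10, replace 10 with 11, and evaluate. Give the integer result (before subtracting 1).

82

G_0=19  [base 4] 4^2 + 3  →[4↦5]→  5^2 + 3 = 28  −1 ⇒ G_1=27
G_1=27  [base 5] 5^2 + 2  →[5↦6]→  6^2 + 2 = 38  −1 ⇒ G_2=37
G_2=37  [base 6] 6^2 + 1  →[6↦7]→  7^2 + 1 = 50  −1 ⇒ G_3=49
G_3=49  [base 7] 7^2  →[7↦8]→  8^2 = 64  −1 ⇒ G_4=63
G_4=63  [base 8] 7·8 + 7  →[8↦9]→  7·9 + 7 = 70  −1 ⇒ G_5=69
G_5=69  [base 9] 7·9 + 6  →[9↦10]→  7·10 + 6 = 76  −1 ⇒ G_6=75
G_6=75  [base 10] 7·10 + 5  →[10↦11]→  7·11 + 5 = 82  −1 ⇒ G_7=81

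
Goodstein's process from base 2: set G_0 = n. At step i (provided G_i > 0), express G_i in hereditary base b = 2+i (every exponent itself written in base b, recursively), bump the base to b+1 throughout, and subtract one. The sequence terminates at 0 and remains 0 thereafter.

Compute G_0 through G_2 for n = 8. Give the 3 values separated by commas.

base 2: 8 = 2^(2 + 1); at 3: 3^(3 + 1) = 81; next = 80
base 3: 80 = 2·3^3 + 2·3^2 + 2·3 + 2; at 4: 2·4^4 + 2·4^2 + 2·4 + 2 = 554; next = 553

8, 80, 553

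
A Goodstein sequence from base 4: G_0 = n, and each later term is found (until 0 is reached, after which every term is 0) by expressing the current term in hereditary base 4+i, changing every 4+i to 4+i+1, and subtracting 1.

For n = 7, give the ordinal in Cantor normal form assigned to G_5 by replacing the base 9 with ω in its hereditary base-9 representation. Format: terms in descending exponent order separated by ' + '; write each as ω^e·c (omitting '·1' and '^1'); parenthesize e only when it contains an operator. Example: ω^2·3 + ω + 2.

G_0=7  [base 4] 4 + 3  →[4↦5]→  5 + 3 = 8  −1 ⇒ G_1=7
G_1=7  [base 5] 5 + 2  →[5↦6]→  6 + 2 = 8  −1 ⇒ G_2=7
G_2=7  [base 6] 6 + 1  →[6↦7]→  7 + 1 = 8  −1 ⇒ G_3=7
G_3=7  [base 7] 7  →[7↦8]→  8 = 8  −1 ⇒ G_4=7
G_4=7  [base 8] 7  →[8↦9]→  7 = 7  −1 ⇒ G_5=6
G_5=6  [base 9] 6  →[9↦10]→  6 = 6  −1 ⇒ G_6=5

6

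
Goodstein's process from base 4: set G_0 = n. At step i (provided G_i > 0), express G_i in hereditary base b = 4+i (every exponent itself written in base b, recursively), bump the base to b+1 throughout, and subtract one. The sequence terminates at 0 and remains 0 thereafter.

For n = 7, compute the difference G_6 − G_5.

-1

(0) 7|_4 = 4 + 3 ↦ 5 + 3|_5 = 8 ⇒ 7
(1) 7|_5 = 5 + 2 ↦ 6 + 2|_6 = 8 ⇒ 7
(2) 7|_6 = 6 + 1 ↦ 7 + 1|_7 = 8 ⇒ 7
(3) 7|_7 = 7 ↦ 8|_8 = 8 ⇒ 7
(4) 7|_8 = 7 ↦ 7|_9 = 7 ⇒ 6
(5) 6|_9 = 6 ↦ 6|_10 = 6 ⇒ 5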